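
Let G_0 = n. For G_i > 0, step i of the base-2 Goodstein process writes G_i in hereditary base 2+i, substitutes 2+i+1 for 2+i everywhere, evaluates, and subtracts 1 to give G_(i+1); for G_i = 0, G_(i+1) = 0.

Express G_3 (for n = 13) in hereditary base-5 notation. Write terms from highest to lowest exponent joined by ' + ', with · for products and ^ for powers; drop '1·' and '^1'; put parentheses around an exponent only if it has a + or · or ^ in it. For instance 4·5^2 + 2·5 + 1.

5^(5 + 1) + 3·5^3 + 3·5^2 + 3·5 + 2

13 —HB2→ 2^(2 + 1) + 2^2 + 1 —bump→ 3^(3 + 1) + 3^3 + 1 = 109 —(−1)→ 108
108 —HB3→ 3^(3 + 1) + 3^3 —bump→ 4^(4 + 1) + 4^4 = 1280 —(−1)→ 1279
1279 —HB4→ 4^(4 + 1) + 3·4^3 + 3·4^2 + 3·4 + 3 —bump→ 5^(5 + 1) + 3·5^3 + 3·5^2 + 3·5 + 3 = 16093 —(−1)→ 16092
16092 —HB5→ 5^(5 + 1) + 3·5^3 + 3·5^2 + 3·5 + 2 —bump→ 6^(6 + 1) + 3·6^3 + 3·6^2 + 3·6 + 2 = 280712 —(−1)→ 280711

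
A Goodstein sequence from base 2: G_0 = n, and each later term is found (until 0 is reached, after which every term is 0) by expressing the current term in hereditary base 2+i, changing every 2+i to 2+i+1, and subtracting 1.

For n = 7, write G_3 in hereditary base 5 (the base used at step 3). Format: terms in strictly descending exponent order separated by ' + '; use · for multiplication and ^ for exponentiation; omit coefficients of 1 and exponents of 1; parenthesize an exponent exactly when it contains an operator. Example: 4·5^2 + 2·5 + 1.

5^5 + 2

(0) 7|_2 = 2^2 + 2 + 1 ↦ 3^3 + 3 + 1|_3 = 31 ⇒ 30
(1) 30|_3 = 3^3 + 3 ↦ 4^4 + 4|_4 = 260 ⇒ 259
(2) 259|_4 = 4^4 + 3 ↦ 5^5 + 3|_5 = 3128 ⇒ 3127
(3) 3127|_5 = 5^5 + 2 ↦ 6^6 + 2|_6 = 46658 ⇒ 46657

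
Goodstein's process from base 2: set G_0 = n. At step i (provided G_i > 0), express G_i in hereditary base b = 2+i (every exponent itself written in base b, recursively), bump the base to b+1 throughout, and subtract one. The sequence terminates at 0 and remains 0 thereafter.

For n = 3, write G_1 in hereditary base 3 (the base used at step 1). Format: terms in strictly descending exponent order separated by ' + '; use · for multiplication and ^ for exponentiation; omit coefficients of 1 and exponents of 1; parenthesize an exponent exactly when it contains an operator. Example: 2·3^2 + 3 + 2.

3

step 0: 3 = 2 + 1; sub 3 for 2: 3 + 1; = 4; G_1 = 4−1 = 3
step 1: 3 = 3; sub 4 for 3: 4; = 4; G_2 = 4−1 = 3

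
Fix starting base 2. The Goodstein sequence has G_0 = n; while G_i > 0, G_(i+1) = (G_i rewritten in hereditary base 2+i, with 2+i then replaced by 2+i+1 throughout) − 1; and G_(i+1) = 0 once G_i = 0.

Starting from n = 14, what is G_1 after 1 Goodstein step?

step 0: 14 = 2^(2 + 1) + 2^2 + 2; sub 3 for 2: 3^(3 + 1) + 3^3 + 3; = 111; G_1 = 111−1 = 110
step 1: 110 = 3^(3 + 1) + 3^3 + 2; sub 4 for 3: 4^(4 + 1) + 4^4 + 2; = 1282; G_2 = 1282−1 = 1281

110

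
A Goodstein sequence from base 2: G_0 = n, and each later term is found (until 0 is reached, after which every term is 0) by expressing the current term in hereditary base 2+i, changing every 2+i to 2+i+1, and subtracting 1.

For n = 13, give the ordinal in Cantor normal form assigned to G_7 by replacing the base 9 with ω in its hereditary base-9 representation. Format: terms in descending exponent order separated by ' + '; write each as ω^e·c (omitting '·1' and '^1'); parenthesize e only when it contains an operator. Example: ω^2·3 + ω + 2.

13 —HB2→ 2^(2 + 1) + 2^2 + 1 —bump→ 3^(3 + 1) + 3^3 + 1 = 109 —(−1)→ 108
108 —HB3→ 3^(3 + 1) + 3^3 —bump→ 4^(4 + 1) + 4^4 = 1280 —(−1)→ 1279
1279 —HB4→ 4^(4 + 1) + 3·4^3 + 3·4^2 + 3·4 + 3 —bump→ 5^(5 + 1) + 3·5^3 + 3·5^2 + 3·5 + 3 = 16093 —(−1)→ 16092
16092 —HB5→ 5^(5 + 1) + 3·5^3 + 3·5^2 + 3·5 + 2 —bump→ 6^(6 + 1) + 3·6^3 + 3·6^2 + 3·6 + 2 = 280712 —(−1)→ 280711
280711 —HB6→ 6^(6 + 1) + 3·6^3 + 3·6^2 + 3·6 + 1 —bump→ 7^(7 + 1) + 3·7^3 + 3·7^2 + 3·7 + 1 = 5765999 —(−1)→ 5765998
5765998 —HB7→ 7^(7 + 1) + 3·7^3 + 3·7^2 + 3·7 —bump→ 8^(8 + 1) + 3·8^3 + 3·8^2 + 3·8 = 134219480 —(−1)→ 134219479
134219479 —HB8→ 8^(8 + 1) + 3·8^3 + 3·8^2 + 2·8 + 7 —bump→ 9^(9 + 1) + 3·9^3 + 3·9^2 + 2·9 + 7 = 3486786856 —(−1)→ 3486786855
3486786855 —HB9→ 9^(9 + 1) + 3·9^3 + 3·9^2 + 2·9 + 6 —bump→ 10^(10 + 1) + 3·10^3 + 3·10^2 + 2·10 + 6 = 100000003326 —(−1)→ 100000003325

ω^(ω + 1) + ω^3·3 + ω^2·3 + ω·2 + 6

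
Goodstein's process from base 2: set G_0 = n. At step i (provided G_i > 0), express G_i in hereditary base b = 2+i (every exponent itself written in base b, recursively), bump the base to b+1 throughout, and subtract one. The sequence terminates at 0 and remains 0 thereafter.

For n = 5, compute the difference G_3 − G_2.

212

[0] 5 ≡ 2^2 + 1 (base 2). Lift 3: 28. −1: 27.
[1] 27 ≡ 3^3 (base 3). Lift 4: 256. −1: 255.
[2] 255 ≡ 3·4^3 + 3·4^2 + 3·4 + 3 (base 4). Lift 5: 468. −1: 467.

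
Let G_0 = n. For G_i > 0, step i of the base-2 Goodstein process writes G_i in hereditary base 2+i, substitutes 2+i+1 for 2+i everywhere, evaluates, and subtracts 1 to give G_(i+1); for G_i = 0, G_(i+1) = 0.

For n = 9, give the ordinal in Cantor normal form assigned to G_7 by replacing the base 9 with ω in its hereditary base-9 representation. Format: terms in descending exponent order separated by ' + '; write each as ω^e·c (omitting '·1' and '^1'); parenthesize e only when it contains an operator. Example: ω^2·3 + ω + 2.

(0) 9|_2 = 2^(2 + 1) + 1 ↦ 3^(3 + 1) + 1|_3 = 82 ⇒ 81
(1) 81|_3 = 3^(3 + 1) ↦ 4^(4 + 1)|_4 = 1024 ⇒ 1023
(2) 1023|_4 = 3·4^4 + 3·4^3 + 3·4^2 + 3·4 + 3 ↦ 3·5^5 + 3·5^3 + 3·5^2 + 3·5 + 3|_5 = 9843 ⇒ 9842
(3) 9842|_5 = 3·5^5 + 3·5^3 + 3·5^2 + 3·5 + 2 ↦ 3·6^6 + 3·6^3 + 3·6^2 + 3·6 + 2|_6 = 140744 ⇒ 140743
(4) 140743|_6 = 3·6^6 + 3·6^3 + 3·6^2 + 3·6 + 1 ↦ 3·7^7 + 3·7^3 + 3·7^2 + 3·7 + 1|_7 = 2471827 ⇒ 2471826
(5) 2471826|_7 = 3·7^7 + 3·7^3 + 3·7^2 + 3·7 ↦ 3·8^8 + 3·8^3 + 3·8^2 + 3·8|_8 = 50333400 ⇒ 50333399
(6) 50333399|_8 = 3·8^8 + 3·8^3 + 3·8^2 + 2·8 + 7 ↦ 3·9^9 + 3·9^3 + 3·9^2 + 2·9 + 7|_9 = 1162263922 ⇒ 1162263921

ω^ω·3 + ω^3·3 + ω^2·3 + ω·2 + 6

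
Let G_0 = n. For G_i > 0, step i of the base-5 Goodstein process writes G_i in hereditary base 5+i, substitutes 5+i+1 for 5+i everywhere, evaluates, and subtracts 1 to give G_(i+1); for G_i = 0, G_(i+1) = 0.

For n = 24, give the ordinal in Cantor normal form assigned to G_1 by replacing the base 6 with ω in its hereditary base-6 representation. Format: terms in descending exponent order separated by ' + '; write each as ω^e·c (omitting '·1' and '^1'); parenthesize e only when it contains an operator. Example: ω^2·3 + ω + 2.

ω·4 + 3

24 —HB5→ 4·5 + 4 —bump→ 4·6 + 4 = 28 —(−1)→ 27
27 —HB6→ 4·6 + 3 —bump→ 4·7 + 3 = 31 —(−1)→ 30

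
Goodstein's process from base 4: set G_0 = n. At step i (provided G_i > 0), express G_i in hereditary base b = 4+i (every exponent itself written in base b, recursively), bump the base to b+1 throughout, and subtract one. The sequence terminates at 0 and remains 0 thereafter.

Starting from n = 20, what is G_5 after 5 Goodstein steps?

81

(0) 20|_4 = 4^2 + 4 ↦ 5^2 + 5|_5 = 30 ⇒ 29
(1) 29|_5 = 5^2 + 4 ↦ 6^2 + 4|_6 = 40 ⇒ 39
(2) 39|_6 = 6^2 + 3 ↦ 7^2 + 3|_7 = 52 ⇒ 51
(3) 51|_7 = 7^2 + 2 ↦ 8^2 + 2|_8 = 66 ⇒ 65
(4) 65|_8 = 8^2 + 1 ↦ 9^2 + 1|_9 = 82 ⇒ 81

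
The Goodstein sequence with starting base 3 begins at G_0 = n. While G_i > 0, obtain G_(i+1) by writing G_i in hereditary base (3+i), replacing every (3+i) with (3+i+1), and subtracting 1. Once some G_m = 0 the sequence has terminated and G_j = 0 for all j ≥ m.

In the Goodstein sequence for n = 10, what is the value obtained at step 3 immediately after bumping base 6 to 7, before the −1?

[0] 10 ≡ 3^2 + 1 (base 3). Lift 4: 17. −1: 16.
[1] 16 ≡ 4^2 (base 4). Lift 5: 25. −1: 24.
[2] 24 ≡ 4·5 + 4 (base 5). Lift 6: 28. −1: 27.
[3] 27 ≡ 4·6 + 3 (base 6). Lift 7: 31. −1: 30.

31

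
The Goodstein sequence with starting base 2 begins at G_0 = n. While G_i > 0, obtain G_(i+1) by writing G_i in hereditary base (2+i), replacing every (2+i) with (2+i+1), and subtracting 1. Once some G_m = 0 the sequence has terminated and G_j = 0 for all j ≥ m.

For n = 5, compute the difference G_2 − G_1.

i=0: 5 = 2^2 + 1 (b=2); 2→3: 3^3 + 1 = 28; 28−1 = 27
i=1: 27 = 3^3 (b=3); 3→4: 4^4 = 256; 256−1 = 255

228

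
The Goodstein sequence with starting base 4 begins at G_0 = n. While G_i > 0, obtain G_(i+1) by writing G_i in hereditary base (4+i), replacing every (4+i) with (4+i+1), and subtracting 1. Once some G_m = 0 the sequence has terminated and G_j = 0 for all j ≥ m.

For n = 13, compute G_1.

15

13 —HB4→ 3·4 + 1 —bump→ 3·5 + 1 = 16 —(−1)→ 15
15 —HB5→ 3·5 —bump→ 3·6 = 18 —(−1)→ 17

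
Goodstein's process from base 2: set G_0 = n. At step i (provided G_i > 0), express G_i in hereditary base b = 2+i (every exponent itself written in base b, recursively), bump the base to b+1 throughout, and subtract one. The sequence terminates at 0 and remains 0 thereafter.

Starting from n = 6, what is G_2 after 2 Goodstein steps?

257

(0) 6|_2 = 2^2 + 2 ↦ 3^3 + 3|_3 = 30 ⇒ 29
(1) 29|_3 = 3^3 + 2 ↦ 4^4 + 2|_4 = 258 ⇒ 257
(2) 257|_4 = 4^4 + 1 ↦ 5^5 + 1|_5 = 3126 ⇒ 3125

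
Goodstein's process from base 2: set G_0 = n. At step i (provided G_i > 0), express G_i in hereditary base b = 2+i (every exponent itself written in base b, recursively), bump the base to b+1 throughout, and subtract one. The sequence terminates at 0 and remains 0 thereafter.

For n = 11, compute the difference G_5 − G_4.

G_0 = 11. HB_2(11) = 2^(2 + 1) + 2 + 1. Bump = 85. G_1 = 84.
G_1 = 84. HB_3(84) = 3^(3 + 1) + 3. Bump = 1028. G_2 = 1027.
G_2 = 1027. HB_4(1027) = 4^(4 + 1) + 3. Bump = 15628. G_3 = 15627.
G_3 = 15627. HB_5(15627) = 5^(5 + 1) + 2. Bump = 279938. G_4 = 279937.
G_4 = 279937. HB_6(279937) = 6^(6 + 1) + 1. Bump = 5764802. G_5 = 5764801.

5484864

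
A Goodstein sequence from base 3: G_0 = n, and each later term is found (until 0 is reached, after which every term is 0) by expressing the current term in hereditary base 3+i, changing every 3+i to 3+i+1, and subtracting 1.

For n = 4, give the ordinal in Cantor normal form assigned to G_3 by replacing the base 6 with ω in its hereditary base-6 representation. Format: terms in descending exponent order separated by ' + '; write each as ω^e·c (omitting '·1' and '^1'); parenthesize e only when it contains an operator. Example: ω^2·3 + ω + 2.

G_0=4  [base 3] 3 + 1  →[3↦4]→  4 + 1 = 5  −1 ⇒ G_1=4
G_1=4  [base 4] 4  →[4↦5]→  5 = 5  −1 ⇒ G_2=4
G_2=4  [base 5] 4  →[5↦6]→  4 = 4  −1 ⇒ G_3=3

3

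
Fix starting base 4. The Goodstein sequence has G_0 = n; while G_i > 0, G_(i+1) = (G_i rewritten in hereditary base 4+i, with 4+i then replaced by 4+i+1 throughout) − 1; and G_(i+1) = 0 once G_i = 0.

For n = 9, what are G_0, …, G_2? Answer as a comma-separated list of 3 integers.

9, 10, 11

9 —HB4→ 2·4 + 1 —bump→ 2·5 + 1 = 11 —(−1)→ 10
10 —HB5→ 2·5 —bump→ 2·6 = 12 —(−1)→ 11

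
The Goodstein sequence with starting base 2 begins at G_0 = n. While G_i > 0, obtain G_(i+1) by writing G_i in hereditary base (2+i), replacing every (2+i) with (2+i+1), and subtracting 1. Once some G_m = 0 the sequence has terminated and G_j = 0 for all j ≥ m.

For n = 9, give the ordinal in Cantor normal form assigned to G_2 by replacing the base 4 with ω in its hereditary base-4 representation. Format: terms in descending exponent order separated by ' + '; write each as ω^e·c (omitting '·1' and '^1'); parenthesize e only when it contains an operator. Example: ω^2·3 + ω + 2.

ω^ω·3 + ω^3·3 + ω^2·3 + ω·3 + 3

(0) 9|_2 = 2^(2 + 1) + 1 ↦ 3^(3 + 1) + 1|_3 = 82 ⇒ 81
(1) 81|_3 = 3^(3 + 1) ↦ 4^(4 + 1)|_4 = 1024 ⇒ 1023
(2) 1023|_4 = 3·4^4 + 3·4^3 + 3·4^2 + 3·4 + 3 ↦ 3·5^5 + 3·5^3 + 3·5^2 + 3·5 + 3|_5 = 9843 ⇒ 9842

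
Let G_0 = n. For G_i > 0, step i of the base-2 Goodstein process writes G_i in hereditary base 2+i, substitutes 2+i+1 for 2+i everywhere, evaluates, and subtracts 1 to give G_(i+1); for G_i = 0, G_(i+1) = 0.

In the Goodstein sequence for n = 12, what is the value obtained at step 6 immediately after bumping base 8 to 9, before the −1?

(0) 12|_2 = 2^(2 + 1) + 2^2 ↦ 3^(3 + 1) + 3^3|_3 = 108 ⇒ 107
(1) 107|_3 = 3^(3 + 1) + 2·3^2 + 2·3 + 2 ↦ 4^(4 + 1) + 2·4^2 + 2·4 + 2|_4 = 1066 ⇒ 1065
(2) 1065|_4 = 4^(4 + 1) + 2·4^2 + 2·4 + 1 ↦ 5^(5 + 1) + 2·5^2 + 2·5 + 1|_5 = 15686 ⇒ 15685
(3) 15685|_5 = 5^(5 + 1) + 2·5^2 + 2·5 ↦ 6^(6 + 1) + 2·6^2 + 2·6|_6 = 280020 ⇒ 280019
(4) 280019|_6 = 6^(6 + 1) + 2·6^2 + 6 + 5 ↦ 7^(7 + 1) + 2·7^2 + 7 + 5|_7 = 5764911 ⇒ 5764910
(5) 5764910|_7 = 7^(7 + 1) + 2·7^2 + 7 + 4 ↦ 8^(8 + 1) + 2·8^2 + 8 + 4|_8 = 134217868 ⇒ 134217867
(6) 134217867|_8 = 8^(8 + 1) + 2·8^2 + 8 + 3 ↦ 9^(9 + 1) + 2·9^2 + 9 + 3|_9 = 3486784575 ⇒ 3486784574

3486784575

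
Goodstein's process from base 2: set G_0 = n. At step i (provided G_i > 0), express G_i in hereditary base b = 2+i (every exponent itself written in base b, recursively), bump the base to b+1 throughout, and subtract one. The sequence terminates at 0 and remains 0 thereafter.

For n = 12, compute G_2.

1065

G_0=12  [base 2] 2^(2 + 1) + 2^2  →[2↦3]→  3^(3 + 1) + 3^3 = 108  −1 ⇒ G_1=107
G_1=107  [base 3] 3^(3 + 1) + 2·3^2 + 2·3 + 2  →[3↦4]→  4^(4 + 1) + 2·4^2 + 2·4 + 2 = 1066  −1 ⇒ G_2=1065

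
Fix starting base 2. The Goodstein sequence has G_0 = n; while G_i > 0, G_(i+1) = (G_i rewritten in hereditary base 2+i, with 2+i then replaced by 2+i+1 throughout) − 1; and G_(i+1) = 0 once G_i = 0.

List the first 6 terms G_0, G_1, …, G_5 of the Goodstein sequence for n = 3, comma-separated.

G_0 = 3. HB_2(3) = 2 + 1. Bump = 4. G_1 = 3.
G_1 = 3. HB_3(3) = 3. Bump = 4. G_2 = 3.
G_2 = 3. HB_4(3) = 3. Bump = 3. G_3 = 2.
G_3 = 2. HB_5(2) = 2. Bump = 2. G_4 = 1.
G_4 = 1. HB_6(1) = 1. Bump = 1. G_5 = 0.

3, 3, 3, 2, 1, 0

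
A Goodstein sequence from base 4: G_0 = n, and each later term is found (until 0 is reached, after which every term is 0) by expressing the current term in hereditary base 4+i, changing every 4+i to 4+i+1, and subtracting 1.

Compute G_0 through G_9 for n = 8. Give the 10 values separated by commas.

i=0: 8 = 2·4 (b=4); 4→5: 2·5 = 10; 10−1 = 9
i=1: 9 = 5 + 4 (b=5); 5→6: 6 + 4 = 10; 10−1 = 9
i=2: 9 = 6 + 3 (b=6); 6→7: 7 + 3 = 10; 10−1 = 9
i=3: 9 = 7 + 2 (b=7); 7→8: 8 + 2 = 10; 10−1 = 9
i=4: 9 = 8 + 1 (b=8); 8→9: 9 + 1 = 10; 10−1 = 9
i=5: 9 = 9 (b=9); 9→10: 10 = 10; 10−1 = 9
i=6: 9 = 9 (b=10); 10→11: 9 = 9; 9−1 = 8
i=7: 8 = 8 (b=11); 11→12: 8 = 8; 8−1 = 7
i=8: 7 = 7 (b=12); 12→13: 7 = 7; 7−1 = 6

8, 9, 9, 9, 9, 9, 9, 8, 7, 6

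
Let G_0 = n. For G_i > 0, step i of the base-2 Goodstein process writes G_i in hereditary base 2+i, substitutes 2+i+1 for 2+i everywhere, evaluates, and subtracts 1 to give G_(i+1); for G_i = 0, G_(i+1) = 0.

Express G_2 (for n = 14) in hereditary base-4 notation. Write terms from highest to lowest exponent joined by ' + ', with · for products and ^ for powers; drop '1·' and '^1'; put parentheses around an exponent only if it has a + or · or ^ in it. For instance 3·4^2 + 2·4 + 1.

(0) 14|_2 = 2^(2 + 1) + 2^2 + 2 ↦ 3^(3 + 1) + 3^3 + 3|_3 = 111 ⇒ 110
(1) 110|_3 = 3^(3 + 1) + 3^3 + 2 ↦ 4^(4 + 1) + 4^4 + 2|_4 = 1282 ⇒ 1281
(2) 1281|_4 = 4^(4 + 1) + 4^4 + 1 ↦ 5^(5 + 1) + 5^5 + 1|_5 = 18751 ⇒ 18750

4^(4 + 1) + 4^4 + 1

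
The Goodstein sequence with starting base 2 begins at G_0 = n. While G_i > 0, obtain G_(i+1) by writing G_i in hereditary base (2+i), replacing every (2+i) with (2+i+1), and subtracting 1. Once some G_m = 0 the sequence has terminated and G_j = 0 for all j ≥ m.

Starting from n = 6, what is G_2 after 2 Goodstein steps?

257

G_0=6  [base 2] 2^2 + 2  →[2↦3]→  3^3 + 3 = 30  −1 ⇒ G_1=29
G_1=29  [base 3] 3^3 + 2  →[3↦4]→  4^4 + 2 = 258  −1 ⇒ G_2=257
G_2=257  [base 4] 4^4 + 1  →[4↦5]→  5^5 + 1 = 3126  −1 ⇒ G_3=3125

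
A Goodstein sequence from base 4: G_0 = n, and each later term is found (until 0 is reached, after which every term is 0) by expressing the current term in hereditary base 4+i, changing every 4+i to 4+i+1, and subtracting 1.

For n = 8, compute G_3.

9

i=0: 8 = 2·4 (b=4); 4→5: 2·5 = 10; 10−1 = 9
i=1: 9 = 5 + 4 (b=5); 5→6: 6 + 4 = 10; 10−1 = 9
i=2: 9 = 6 + 3 (b=6); 6→7: 7 + 3 = 10; 10−1 = 9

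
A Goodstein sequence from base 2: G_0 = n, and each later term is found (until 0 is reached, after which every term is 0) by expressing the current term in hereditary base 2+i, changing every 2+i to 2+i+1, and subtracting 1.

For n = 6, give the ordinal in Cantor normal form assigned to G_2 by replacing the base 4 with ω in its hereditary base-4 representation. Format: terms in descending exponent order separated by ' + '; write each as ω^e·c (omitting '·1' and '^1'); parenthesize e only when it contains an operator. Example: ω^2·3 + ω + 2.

(0) 6|_2 = 2^2 + 2 ↦ 3^3 + 3|_3 = 30 ⇒ 29
(1) 29|_3 = 3^3 + 2 ↦ 4^4 + 2|_4 = 258 ⇒ 257
(2) 257|_4 = 4^4 + 1 ↦ 5^5 + 1|_5 = 3126 ⇒ 3125

ω^ω + 1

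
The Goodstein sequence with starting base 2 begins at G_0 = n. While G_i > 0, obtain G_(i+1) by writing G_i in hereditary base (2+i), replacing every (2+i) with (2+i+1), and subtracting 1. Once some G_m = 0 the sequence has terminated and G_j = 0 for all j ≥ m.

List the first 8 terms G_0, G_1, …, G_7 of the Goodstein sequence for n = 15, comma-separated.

15, 111, 1283, 18752, 326593, 6588344, 150994943, 3524450280

G_0 = 15. HB_2(15) = 2^(2 + 1) + 2^2 + 2 + 1. Bump = 112. G_1 = 111.
G_1 = 111. HB_3(111) = 3^(3 + 1) + 3^3 + 3. Bump = 1284. G_2 = 1283.
G_2 = 1283. HB_4(1283) = 4^(4 + 1) + 4^4 + 3. Bump = 18753. G_3 = 18752.
G_3 = 18752. HB_5(18752) = 5^(5 + 1) + 5^5 + 2. Bump = 326594. G_4 = 326593.
G_4 = 326593. HB_6(326593) = 6^(6 + 1) + 6^6 + 1. Bump = 6588345. G_5 = 6588344.
G_5 = 6588344. HB_7(6588344) = 7^(7 + 1) + 7^7. Bump = 150994944. G_6 = 150994943.
G_6 = 150994943. HB_8(150994943) = 8^(8 + 1) + 7·8^7 + 7·8^6 + 7·8^5 + 7·8^4 + 7·8^3 + 7·8^2 + 7·8 + 7. Bump = 3524450281. G_7 = 3524450280.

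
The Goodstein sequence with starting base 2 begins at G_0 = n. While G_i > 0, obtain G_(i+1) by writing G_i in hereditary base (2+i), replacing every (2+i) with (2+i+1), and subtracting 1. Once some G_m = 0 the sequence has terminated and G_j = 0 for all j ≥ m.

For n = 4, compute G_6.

step 0: 4 = 2^2; sub 3 for 2: 3^3; = 27; G_1 = 27−1 = 26
step 1: 26 = 2·3^2 + 2·3 + 2; sub 4 for 3: 2·4^2 + 2·4 + 2; = 42; G_2 = 42−1 = 41
step 2: 41 = 2·4^2 + 2·4 + 1; sub 5 for 4: 2·5^2 + 2·5 + 1; = 61; G_3 = 61−1 = 60
step 3: 60 = 2·5^2 + 2·5; sub 6 for 5: 2·6^2 + 2·6; = 84; G_4 = 84−1 = 83
step 4: 83 = 2·6^2 + 6 + 5; sub 7 for 6: 2·7^2 + 7 + 5; = 110; G_5 = 110−1 = 109
step 5: 109 = 2·7^2 + 7 + 4; sub 8 for 7: 2·8^2 + 8 + 4; = 140; G_6 = 140−1 = 139

139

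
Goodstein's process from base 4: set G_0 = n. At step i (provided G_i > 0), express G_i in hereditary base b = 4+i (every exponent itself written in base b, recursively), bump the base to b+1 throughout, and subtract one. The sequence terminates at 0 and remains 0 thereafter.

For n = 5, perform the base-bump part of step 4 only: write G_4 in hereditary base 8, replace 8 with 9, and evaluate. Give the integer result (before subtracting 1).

5 —HB4→ 4 + 1 —bump→ 5 + 1 = 6 —(−1)→ 5
5 —HB5→ 5 —bump→ 6 = 6 —(−1)→ 5
5 —HB6→ 5 —bump→ 5 = 5 —(−1)→ 4
4 —HB7→ 4 —bump→ 4 = 4 —(−1)→ 3
3 —HB8→ 3 —bump→ 3 = 3 —(−1)→ 2

3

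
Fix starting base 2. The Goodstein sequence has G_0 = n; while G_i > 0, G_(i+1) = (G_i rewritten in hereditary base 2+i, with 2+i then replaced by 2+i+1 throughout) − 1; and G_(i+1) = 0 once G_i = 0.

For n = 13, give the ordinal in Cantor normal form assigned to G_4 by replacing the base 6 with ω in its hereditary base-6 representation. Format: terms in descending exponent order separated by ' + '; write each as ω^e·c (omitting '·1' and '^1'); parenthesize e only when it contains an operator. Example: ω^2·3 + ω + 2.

G_0=13  [base 2] 2^(2 + 1) + 2^2 + 1  →[2↦3]→  3^(3 + 1) + 3^3 + 1 = 109  −1 ⇒ G_1=108
G_1=108  [base 3] 3^(3 + 1) + 3^3  →[3↦4]→  4^(4 + 1) + 4^4 = 1280  −1 ⇒ G_2=1279
G_2=1279  [base 4] 4^(4 + 1) + 3·4^3 + 3·4^2 + 3·4 + 3  →[4↦5]→  5^(5 + 1) + 3·5^3 + 3·5^2 + 3·5 + 3 = 16093  −1 ⇒ G_3=16092
G_3=16092  [base 5] 5^(5 + 1) + 3·5^3 + 3·5^2 + 3·5 + 2  →[5↦6]→  6^(6 + 1) + 3·6^3 + 3·6^2 + 3·6 + 2 = 280712  −1 ⇒ G_4=280711
G_4=280711  [base 6] 6^(6 + 1) + 3·6^3 + 3·6^2 + 3·6 + 1  →[6↦7]→  7^(7 + 1) + 3·7^3 + 3·7^2 + 3·7 + 1 = 5765999  −1 ⇒ G_5=5765998

ω^(ω + 1) + ω^3·3 + ω^2·3 + ω·3 + 1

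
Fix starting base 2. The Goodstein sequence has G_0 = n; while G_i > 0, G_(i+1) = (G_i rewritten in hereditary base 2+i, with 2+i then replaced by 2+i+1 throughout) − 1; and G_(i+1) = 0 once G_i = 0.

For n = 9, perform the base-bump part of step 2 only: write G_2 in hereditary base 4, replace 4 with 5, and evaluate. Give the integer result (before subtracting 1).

9843

step 0: 9 = 2^(2 + 1) + 1; sub 3 for 2: 3^(3 + 1) + 1; = 82; G_1 = 82−1 = 81
step 1: 81 = 3^(3 + 1); sub 4 for 3: 4^(4 + 1); = 1024; G_2 = 1024−1 = 1023
step 2: 1023 = 3·4^4 + 3·4^3 + 3·4^2 + 3·4 + 3; sub 5 for 4: 3·5^5 + 3·5^3 + 3·5^2 + 3·5 + 3; = 9843; G_3 = 9843−1 = 9842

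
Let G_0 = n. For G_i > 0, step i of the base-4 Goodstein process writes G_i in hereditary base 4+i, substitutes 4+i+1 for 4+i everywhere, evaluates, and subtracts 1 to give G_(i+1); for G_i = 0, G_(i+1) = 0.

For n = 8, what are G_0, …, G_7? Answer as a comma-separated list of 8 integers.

8, 9, 9, 9, 9, 9, 9, 8

G_0=8  [base 4] 2·4  →[4↦5]→  2·5 = 10  −1 ⇒ G_1=9
G_1=9  [base 5] 5 + 4  →[5↦6]→  6 + 4 = 10  −1 ⇒ G_2=9
G_2=9  [base 6] 6 + 3  →[6↦7]→  7 + 3 = 10  −1 ⇒ G_3=9
G_3=9  [base 7] 7 + 2  →[7↦8]→  8 + 2 = 10  −1 ⇒ G_4=9
G_4=9  [base 8] 8 + 1  →[8↦9]→  9 + 1 = 10  −1 ⇒ G_5=9
G_5=9  [base 9] 9  →[9↦10]→  10 = 10  −1 ⇒ G_6=9
G_6=9  [base 10] 9  →[10↦11]→  9 = 9  −1 ⇒ G_7=8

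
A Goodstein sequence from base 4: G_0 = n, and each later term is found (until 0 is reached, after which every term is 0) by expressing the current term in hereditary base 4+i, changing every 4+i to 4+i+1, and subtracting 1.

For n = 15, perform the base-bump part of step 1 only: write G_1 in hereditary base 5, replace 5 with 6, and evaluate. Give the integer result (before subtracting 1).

G_0=15  [base 4] 3·4 + 3  →[4↦5]→  3·5 + 3 = 18  −1 ⇒ G_1=17
G_1=17  [base 5] 3·5 + 2  →[5↦6]→  3·6 + 2 = 20  −1 ⇒ G_2=19

20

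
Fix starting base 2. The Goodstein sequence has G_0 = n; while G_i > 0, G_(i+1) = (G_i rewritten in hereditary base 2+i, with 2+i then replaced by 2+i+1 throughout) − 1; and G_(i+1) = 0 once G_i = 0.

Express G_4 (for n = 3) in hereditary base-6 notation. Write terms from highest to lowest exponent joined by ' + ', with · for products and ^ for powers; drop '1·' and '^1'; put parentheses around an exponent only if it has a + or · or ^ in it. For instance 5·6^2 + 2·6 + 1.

1

3 —HB2→ 2 + 1 —bump→ 3 + 1 = 4 —(−1)→ 3
3 —HB3→ 3 —bump→ 4 = 4 —(−1)→ 3
3 —HB4→ 3 —bump→ 3 = 3 —(−1)→ 2
2 —HB5→ 2 —bump→ 2 = 2 —(−1)→ 1
1 —HB6→ 1 —bump→ 1 = 1 —(−1)→ 0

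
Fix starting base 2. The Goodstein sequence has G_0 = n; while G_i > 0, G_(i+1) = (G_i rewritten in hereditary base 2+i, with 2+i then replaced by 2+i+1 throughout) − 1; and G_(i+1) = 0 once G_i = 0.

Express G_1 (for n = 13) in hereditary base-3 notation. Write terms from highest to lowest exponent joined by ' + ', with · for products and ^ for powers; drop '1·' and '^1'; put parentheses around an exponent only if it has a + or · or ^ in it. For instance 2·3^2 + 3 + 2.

i=0: 13 = 2^(2 + 1) + 2^2 + 1 (b=2); 2→3: 3^(3 + 1) + 3^3 + 1 = 109; 109−1 = 108
i=1: 108 = 3^(3 + 1) + 3^3 (b=3); 3→4: 4^(4 + 1) + 4^4 = 1280; 1280−1 = 1279

3^(3 + 1) + 3^3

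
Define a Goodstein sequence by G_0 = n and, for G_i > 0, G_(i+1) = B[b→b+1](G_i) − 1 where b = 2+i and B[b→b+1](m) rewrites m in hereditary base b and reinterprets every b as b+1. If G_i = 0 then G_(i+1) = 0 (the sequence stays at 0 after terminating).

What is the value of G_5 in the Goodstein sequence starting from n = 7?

823543

G_0=7  [base 2] 2^2 + 2 + 1  →[2↦3]→  3^3 + 3 + 1 = 31  −1 ⇒ G_1=30
G_1=30  [base 3] 3^3 + 3  →[3↦4]→  4^4 + 4 = 260  −1 ⇒ G_2=259
G_2=259  [base 4] 4^4 + 3  →[4↦5]→  5^5 + 3 = 3128  −1 ⇒ G_3=3127
G_3=3127  [base 5] 5^5 + 2  →[5↦6]→  6^6 + 2 = 46658  −1 ⇒ G_4=46657
G_4=46657  [base 6] 6^6 + 1  →[6↦7]→  7^7 + 1 = 823544  −1 ⇒ G_5=823543
G_5=823543  [base 7] 7^7  →[7↦8]→  8^8 = 16777216  −1 ⇒ G_6=16777215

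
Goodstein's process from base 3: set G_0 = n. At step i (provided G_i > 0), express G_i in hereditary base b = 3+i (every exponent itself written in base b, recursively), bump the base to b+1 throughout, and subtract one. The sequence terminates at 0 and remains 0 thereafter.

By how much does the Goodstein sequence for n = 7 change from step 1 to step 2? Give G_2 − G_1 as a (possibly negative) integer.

1

base 3: 7 = 2·3 + 1; at 4: 2·4 + 1 = 9; next = 8
base 4: 8 = 2·4; at 5: 2·5 = 10; next = 9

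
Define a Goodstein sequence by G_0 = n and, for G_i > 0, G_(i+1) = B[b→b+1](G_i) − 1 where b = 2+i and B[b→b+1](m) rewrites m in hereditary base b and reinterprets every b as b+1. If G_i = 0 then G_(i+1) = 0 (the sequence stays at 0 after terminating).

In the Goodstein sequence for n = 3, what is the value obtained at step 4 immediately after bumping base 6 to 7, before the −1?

3 —HB2→ 2 + 1 —bump→ 3 + 1 = 4 —(−1)→ 3
3 —HB3→ 3 —bump→ 4 = 4 —(−1)→ 3
3 —HB4→ 3 —bump→ 3 = 3 —(−1)→ 2
2 —HB5→ 2 —bump→ 2 = 2 —(−1)→ 1
1 —HB6→ 1 —bump→ 1 = 1 —(−1)→ 0

1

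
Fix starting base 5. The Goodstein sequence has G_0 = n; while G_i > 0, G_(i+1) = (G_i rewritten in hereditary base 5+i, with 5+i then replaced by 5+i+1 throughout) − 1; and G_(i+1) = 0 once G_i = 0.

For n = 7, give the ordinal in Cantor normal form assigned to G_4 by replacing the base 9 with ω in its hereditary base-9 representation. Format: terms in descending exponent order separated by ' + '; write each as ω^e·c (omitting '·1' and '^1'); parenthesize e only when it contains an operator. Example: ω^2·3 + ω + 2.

i=0: 7 = 5 + 2 (b=5); 5→6: 6 + 2 = 8; 8−1 = 7
i=1: 7 = 6 + 1 (b=6); 6→7: 7 + 1 = 8; 8−1 = 7
i=2: 7 = 7 (b=7); 7→8: 8 = 8; 8−1 = 7
i=3: 7 = 7 (b=8); 8→9: 7 = 7; 7−1 = 6
i=4: 6 = 6 (b=9); 9→10: 6 = 6; 6−1 = 5

6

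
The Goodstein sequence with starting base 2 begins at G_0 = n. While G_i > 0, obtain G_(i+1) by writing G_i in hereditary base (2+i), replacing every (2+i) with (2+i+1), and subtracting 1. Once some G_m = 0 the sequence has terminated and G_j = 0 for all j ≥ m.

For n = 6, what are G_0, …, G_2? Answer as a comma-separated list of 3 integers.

6, 29, 257

i=0: 6 = 2^2 + 2 (b=2); 2→3: 3^3 + 3 = 30; 30−1 = 29
i=1: 29 = 3^3 + 2 (b=3); 3→4: 4^4 + 2 = 258; 258−1 = 257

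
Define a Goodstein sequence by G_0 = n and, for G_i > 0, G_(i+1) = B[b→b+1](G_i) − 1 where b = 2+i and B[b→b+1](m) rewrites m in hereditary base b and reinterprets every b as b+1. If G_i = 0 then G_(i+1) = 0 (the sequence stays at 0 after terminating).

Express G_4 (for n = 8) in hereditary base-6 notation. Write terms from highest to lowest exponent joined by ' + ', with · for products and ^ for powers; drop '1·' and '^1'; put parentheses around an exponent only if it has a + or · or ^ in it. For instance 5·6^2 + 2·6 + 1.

2·6^6 + 2·6^2 + 6 + 5

i=0: 8 = 2^(2 + 1) (b=2); 2→3: 3^(3 + 1) = 81; 81−1 = 80
i=1: 80 = 2·3^3 + 2·3^2 + 2·3 + 2 (b=3); 3→4: 2·4^4 + 2·4^2 + 2·4 + 2 = 554; 554−1 = 553
i=2: 553 = 2·4^4 + 2·4^2 + 2·4 + 1 (b=4); 4→5: 2·5^5 + 2·5^2 + 2·5 + 1 = 6311; 6311−1 = 6310
i=3: 6310 = 2·5^5 + 2·5^2 + 2·5 (b=5); 5→6: 2·6^6 + 2·6^2 + 2·6 = 93396; 93396−1 = 93395
i=4: 93395 = 2·6^6 + 2·6^2 + 6 + 5 (b=6); 6→7: 2·7^7 + 2·7^2 + 7 + 5 = 1647196; 1647196−1 = 1647195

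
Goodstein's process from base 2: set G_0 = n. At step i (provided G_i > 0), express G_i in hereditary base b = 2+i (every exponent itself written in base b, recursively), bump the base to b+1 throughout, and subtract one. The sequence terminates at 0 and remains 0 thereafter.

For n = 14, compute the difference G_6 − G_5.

(0) 14|_2 = 2^(2 + 1) + 2^2 + 2 ↦ 3^(3 + 1) + 3^3 + 3|_3 = 111 ⇒ 110
(1) 110|_3 = 3^(3 + 1) + 3^3 + 2 ↦ 4^(4 + 1) + 4^4 + 2|_4 = 1282 ⇒ 1281
(2) 1281|_4 = 4^(4 + 1) + 4^4 + 1 ↦ 5^(5 + 1) + 5^5 + 1|_5 = 18751 ⇒ 18750
(3) 18750|_5 = 5^(5 + 1) + 5^5 ↦ 6^(6 + 1) + 6^6|_6 = 326592 ⇒ 326591
(4) 326591|_6 = 6^(6 + 1) + 5·6^5 + 5·6^4 + 5·6^3 + 5·6^2 + 5·6 + 5 ↦ 7^(7 + 1) + 5·7^5 + 5·7^4 + 5·7^3 + 5·7^2 + 5·7 + 5|_7 = 5862841 ⇒ 5862840
(5) 5862840|_7 = 7^(7 + 1) + 5·7^5 + 5·7^4 + 5·7^3 + 5·7^2 + 5·7 + 4 ↦ 8^(8 + 1) + 5·8^5 + 5·8^4 + 5·8^3 + 5·8^2 + 5·8 + 4|_8 = 134404972 ⇒ 134404971

128542131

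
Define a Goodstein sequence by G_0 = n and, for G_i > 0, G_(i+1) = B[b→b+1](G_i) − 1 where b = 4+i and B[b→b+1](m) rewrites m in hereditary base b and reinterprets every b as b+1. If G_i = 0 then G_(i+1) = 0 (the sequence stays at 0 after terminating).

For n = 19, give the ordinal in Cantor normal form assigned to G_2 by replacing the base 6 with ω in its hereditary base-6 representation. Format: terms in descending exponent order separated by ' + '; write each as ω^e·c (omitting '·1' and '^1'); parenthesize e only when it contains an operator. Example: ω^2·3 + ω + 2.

i=0: 19 = 4^2 + 3 (b=4); 4→5: 5^2 + 3 = 28; 28−1 = 27
i=1: 27 = 5^2 + 2 (b=5); 5→6: 6^2 + 2 = 38; 38−1 = 37
i=2: 37 = 6^2 + 1 (b=6); 6→7: 7^2 + 1 = 50; 50−1 = 49

ω^2 + 1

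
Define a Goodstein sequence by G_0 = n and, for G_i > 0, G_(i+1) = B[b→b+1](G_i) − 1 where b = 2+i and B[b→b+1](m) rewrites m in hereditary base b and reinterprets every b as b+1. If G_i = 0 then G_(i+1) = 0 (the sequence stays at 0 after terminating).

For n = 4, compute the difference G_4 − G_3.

4 —HB2→ 2^2 —bump→ 3^3 = 27 —(−1)→ 26
26 —HB3→ 2·3^2 + 2·3 + 2 —bump→ 2·4^2 + 2·4 + 2 = 42 —(−1)→ 41
41 —HB4→ 2·4^2 + 2·4 + 1 —bump→ 2·5^2 + 2·5 + 1 = 61 —(−1)→ 60
60 —HB5→ 2·5^2 + 2·5 —bump→ 2·6^2 + 2·6 = 84 —(−1)→ 83

23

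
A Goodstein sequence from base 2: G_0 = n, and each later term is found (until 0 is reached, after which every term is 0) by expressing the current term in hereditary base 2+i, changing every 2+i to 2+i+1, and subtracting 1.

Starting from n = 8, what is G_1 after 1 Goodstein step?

base 2: 8 = 2^(2 + 1); at 3: 3^(3 + 1) = 81; next = 80
base 3: 80 = 2·3^3 + 2·3^2 + 2·3 + 2; at 4: 2·4^4 + 2·4^2 + 2·4 + 2 = 554; next = 553

80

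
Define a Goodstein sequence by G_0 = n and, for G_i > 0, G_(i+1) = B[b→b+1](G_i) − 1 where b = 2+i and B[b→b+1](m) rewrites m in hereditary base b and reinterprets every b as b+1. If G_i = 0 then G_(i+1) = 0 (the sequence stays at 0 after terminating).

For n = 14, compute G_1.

110

G_0 = 14. HB_2(14) = 2^(2 + 1) + 2^2 + 2. Bump = 111. G_1 = 110.
G_1 = 110. HB_3(110) = 3^(3 + 1) + 3^3 + 2. Bump = 1282. G_2 = 1281.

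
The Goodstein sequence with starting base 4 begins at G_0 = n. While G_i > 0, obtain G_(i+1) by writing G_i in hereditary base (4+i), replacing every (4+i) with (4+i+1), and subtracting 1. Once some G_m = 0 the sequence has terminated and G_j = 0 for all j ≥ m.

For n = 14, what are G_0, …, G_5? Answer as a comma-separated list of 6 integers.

14, 16, 18, 20, 21, 22

G_0=14  [base 4] 3·4 + 2  →[4↦5]→  3·5 + 2 = 17  −1 ⇒ G_1=16
G_1=16  [base 5] 3·5 + 1  →[5↦6]→  3·6 + 1 = 19  −1 ⇒ G_2=18
G_2=18  [base 6] 3·6  →[6↦7]→  3·7 = 21  −1 ⇒ G_3=20
G_3=20  [base 7] 2·7 + 6  →[7↦8]→  2·8 + 6 = 22  −1 ⇒ G_4=21
G_4=21  [base 8] 2·8 + 5  →[8↦9]→  2·9 + 5 = 23  −1 ⇒ G_5=22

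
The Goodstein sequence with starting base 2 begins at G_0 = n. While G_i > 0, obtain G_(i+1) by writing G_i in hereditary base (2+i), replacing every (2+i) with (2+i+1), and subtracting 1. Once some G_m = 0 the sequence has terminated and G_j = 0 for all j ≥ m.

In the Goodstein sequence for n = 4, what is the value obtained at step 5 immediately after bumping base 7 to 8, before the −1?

140

(0) 4|_2 = 2^2 ↦ 3^3|_3 = 27 ⇒ 26
(1) 26|_3 = 2·3^2 + 2·3 + 2 ↦ 2·4^2 + 2·4 + 2|_4 = 42 ⇒ 41
(2) 41|_4 = 2·4^2 + 2·4 + 1 ↦ 2·5^2 + 2·5 + 1|_5 = 61 ⇒ 60
(3) 60|_5 = 2·5^2 + 2·5 ↦ 2·6^2 + 2·6|_6 = 84 ⇒ 83
(4) 83|_6 = 2·6^2 + 6 + 5 ↦ 2·7^2 + 7 + 5|_7 = 110 ⇒ 109
(5) 109|_7 = 2·7^2 + 7 + 4 ↦ 2·8^2 + 8 + 4|_8 = 140 ⇒ 139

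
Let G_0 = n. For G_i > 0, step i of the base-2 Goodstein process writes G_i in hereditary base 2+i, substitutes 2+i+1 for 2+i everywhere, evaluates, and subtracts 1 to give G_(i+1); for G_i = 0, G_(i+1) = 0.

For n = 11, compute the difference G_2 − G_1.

943

step 0: 11 = 2^(2 + 1) + 2 + 1; sub 3 for 2: 3^(3 + 1) + 3 + 1; = 85; G_1 = 85−1 = 84
step 1: 84 = 3^(3 + 1) + 3; sub 4 for 3: 4^(4 + 1) + 4; = 1028; G_2 = 1028−1 = 1027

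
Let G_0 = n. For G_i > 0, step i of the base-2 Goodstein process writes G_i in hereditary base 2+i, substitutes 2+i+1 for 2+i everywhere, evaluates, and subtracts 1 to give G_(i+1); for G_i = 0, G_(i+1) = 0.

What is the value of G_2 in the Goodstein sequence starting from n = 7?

259

i=0: 7 = 2^2 + 2 + 1 (b=2); 2→3: 3^3 + 3 + 1 = 31; 31−1 = 30
i=1: 30 = 3^3 + 3 (b=3); 3→4: 4^4 + 4 = 260; 260−1 = 259
i=2: 259 = 4^4 + 3 (b=4); 4→5: 5^5 + 3 = 3128; 3128−1 = 3127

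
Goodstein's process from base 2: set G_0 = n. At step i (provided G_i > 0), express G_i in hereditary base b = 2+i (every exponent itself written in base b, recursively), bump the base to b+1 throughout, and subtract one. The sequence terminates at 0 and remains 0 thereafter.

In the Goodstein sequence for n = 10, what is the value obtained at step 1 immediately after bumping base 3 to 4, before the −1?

G_0=10  [base 2] 2^(2 + 1) + 2  →[2↦3]→  3^(3 + 1) + 3 = 84  −1 ⇒ G_1=83
G_1=83  [base 3] 3^(3 + 1) + 2  →[3↦4]→  4^(4 + 1) + 2 = 1026  −1 ⇒ G_2=1025

1026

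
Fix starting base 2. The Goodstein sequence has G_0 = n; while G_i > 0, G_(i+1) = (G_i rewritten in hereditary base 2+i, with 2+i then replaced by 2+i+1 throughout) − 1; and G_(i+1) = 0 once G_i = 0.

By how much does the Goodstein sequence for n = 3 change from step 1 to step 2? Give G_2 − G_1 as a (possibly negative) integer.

0

3 —HB2→ 2 + 1 —bump→ 3 + 1 = 4 —(−1)→ 3
3 —HB3→ 3 —bump→ 4 = 4 —(−1)→ 3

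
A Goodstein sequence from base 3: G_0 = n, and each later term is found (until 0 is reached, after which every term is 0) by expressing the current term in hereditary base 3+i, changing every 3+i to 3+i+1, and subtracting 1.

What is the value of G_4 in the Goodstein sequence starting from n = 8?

11

step 0: 8 = 2·3 + 2; sub 4 for 3: 2·4 + 2; = 10; G_1 = 10−1 = 9
step 1: 9 = 2·4 + 1; sub 5 for 4: 2·5 + 1; = 11; G_2 = 11−1 = 10
step 2: 10 = 2·5; sub 6 for 5: 2·6; = 12; G_3 = 12−1 = 11
step 3: 11 = 6 + 5; sub 7 for 6: 7 + 5; = 12; G_4 = 12−1 = 11
step 4: 11 = 7 + 4; sub 8 for 7: 8 + 4; = 12; G_5 = 12−1 = 11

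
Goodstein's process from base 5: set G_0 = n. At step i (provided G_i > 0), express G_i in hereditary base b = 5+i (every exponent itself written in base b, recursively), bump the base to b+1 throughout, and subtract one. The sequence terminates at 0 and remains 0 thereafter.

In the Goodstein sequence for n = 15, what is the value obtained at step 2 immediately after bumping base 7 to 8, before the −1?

i=0: 15 = 3·5 (b=5); 5→6: 3·6 = 18; 18−1 = 17
i=1: 17 = 2·6 + 5 (b=6); 6→7: 2·7 + 5 = 19; 19−1 = 18

20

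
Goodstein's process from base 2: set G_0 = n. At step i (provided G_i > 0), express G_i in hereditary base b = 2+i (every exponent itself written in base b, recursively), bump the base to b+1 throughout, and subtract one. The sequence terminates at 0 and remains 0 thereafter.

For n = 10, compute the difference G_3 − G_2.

14600

G_0=10  [base 2] 2^(2 + 1) + 2  →[2↦3]→  3^(3 + 1) + 3 = 84  −1 ⇒ G_1=83
G_1=83  [base 3] 3^(3 + 1) + 2  →[3↦4]→  4^(4 + 1) + 2 = 1026  −1 ⇒ G_2=1025
G_2=1025  [base 4] 4^(4 + 1) + 1  →[4↦5]→  5^(5 + 1) + 1 = 15626  −1 ⇒ G_3=15625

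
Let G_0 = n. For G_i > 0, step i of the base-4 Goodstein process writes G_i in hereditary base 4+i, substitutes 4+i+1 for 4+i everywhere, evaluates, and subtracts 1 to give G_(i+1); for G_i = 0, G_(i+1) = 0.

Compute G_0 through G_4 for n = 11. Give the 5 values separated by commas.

11, 12, 13, 14, 15

step 0: 11 = 2·4 + 3; sub 5 for 4: 2·5 + 3; = 13; G_1 = 13−1 = 12
step 1: 12 = 2·5 + 2; sub 6 for 5: 2·6 + 2; = 14; G_2 = 14−1 = 13
step 2: 13 = 2·6 + 1; sub 7 for 6: 2·7 + 1; = 15; G_3 = 15−1 = 14
step 3: 14 = 2·7; sub 8 for 7: 2·8; = 16; G_4 = 16−1 = 15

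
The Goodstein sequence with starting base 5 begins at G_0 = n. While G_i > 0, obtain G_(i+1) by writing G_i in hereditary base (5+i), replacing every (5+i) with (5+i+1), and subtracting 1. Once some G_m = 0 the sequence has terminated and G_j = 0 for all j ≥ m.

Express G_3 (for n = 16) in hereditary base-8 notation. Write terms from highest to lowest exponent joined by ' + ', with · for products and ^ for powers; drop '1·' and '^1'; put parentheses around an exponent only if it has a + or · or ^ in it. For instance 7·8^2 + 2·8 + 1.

(0) 16|_5 = 3·5 + 1 ↦ 3·6 + 1|_6 = 19 ⇒ 18
(1) 18|_6 = 3·6 ↦ 3·7|_7 = 21 ⇒ 20
(2) 20|_7 = 2·7 + 6 ↦ 2·8 + 6|_8 = 22 ⇒ 21

2·8 + 5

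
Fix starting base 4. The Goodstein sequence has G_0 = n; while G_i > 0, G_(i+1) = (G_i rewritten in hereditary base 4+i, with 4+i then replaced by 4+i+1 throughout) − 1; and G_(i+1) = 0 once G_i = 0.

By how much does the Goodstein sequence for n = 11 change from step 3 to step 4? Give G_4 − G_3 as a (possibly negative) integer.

1

G_0=11  [base 4] 2·4 + 3  →[4↦5]→  2·5 + 3 = 13  −1 ⇒ G_1=12
G_1=12  [base 5] 2·5 + 2  →[5↦6]→  2·6 + 2 = 14  −1 ⇒ G_2=13
G_2=13  [base 6] 2·6 + 1  →[6↦7]→  2·7 + 1 = 15  −1 ⇒ G_3=14
G_3=14  [base 7] 2·7  →[7↦8]→  2·8 = 16  −1 ⇒ G_4=15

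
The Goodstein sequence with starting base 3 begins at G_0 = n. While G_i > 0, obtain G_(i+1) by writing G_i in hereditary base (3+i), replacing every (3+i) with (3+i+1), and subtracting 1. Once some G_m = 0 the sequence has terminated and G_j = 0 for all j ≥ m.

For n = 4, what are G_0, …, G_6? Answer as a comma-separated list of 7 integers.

G_0 = 4. HB_3(4) = 3 + 1. Bump = 5. G_1 = 4.
G_1 = 4. HB_4(4) = 4. Bump = 5. G_2 = 4.
G_2 = 4. HB_5(4) = 4. Bump = 4. G_3 = 3.
G_3 = 3. HB_6(3) = 3. Bump = 3. G_4 = 2.
G_4 = 2. HB_7(2) = 2. Bump = 2. G_5 = 1.
G_5 = 1. HB_8(1) = 1. Bump = 1. G_6 = 0.

4, 4, 4, 3, 2, 1, 0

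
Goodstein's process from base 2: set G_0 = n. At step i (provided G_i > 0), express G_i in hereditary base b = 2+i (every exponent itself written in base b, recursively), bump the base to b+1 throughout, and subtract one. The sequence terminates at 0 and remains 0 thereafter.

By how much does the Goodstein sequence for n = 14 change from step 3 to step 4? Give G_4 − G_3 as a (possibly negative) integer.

G_0 = 14. HB_2(14) = 2^(2 + 1) + 2^2 + 2. Bump = 111. G_1 = 110.
G_1 = 110. HB_3(110) = 3^(3 + 1) + 3^3 + 2. Bump = 1282. G_2 = 1281.
G_2 = 1281. HB_4(1281) = 4^(4 + 1) + 4^4 + 1. Bump = 18751. G_3 = 18750.
G_3 = 18750. HB_5(18750) = 5^(5 + 1) + 5^5. Bump = 326592. G_4 = 326591.

307841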